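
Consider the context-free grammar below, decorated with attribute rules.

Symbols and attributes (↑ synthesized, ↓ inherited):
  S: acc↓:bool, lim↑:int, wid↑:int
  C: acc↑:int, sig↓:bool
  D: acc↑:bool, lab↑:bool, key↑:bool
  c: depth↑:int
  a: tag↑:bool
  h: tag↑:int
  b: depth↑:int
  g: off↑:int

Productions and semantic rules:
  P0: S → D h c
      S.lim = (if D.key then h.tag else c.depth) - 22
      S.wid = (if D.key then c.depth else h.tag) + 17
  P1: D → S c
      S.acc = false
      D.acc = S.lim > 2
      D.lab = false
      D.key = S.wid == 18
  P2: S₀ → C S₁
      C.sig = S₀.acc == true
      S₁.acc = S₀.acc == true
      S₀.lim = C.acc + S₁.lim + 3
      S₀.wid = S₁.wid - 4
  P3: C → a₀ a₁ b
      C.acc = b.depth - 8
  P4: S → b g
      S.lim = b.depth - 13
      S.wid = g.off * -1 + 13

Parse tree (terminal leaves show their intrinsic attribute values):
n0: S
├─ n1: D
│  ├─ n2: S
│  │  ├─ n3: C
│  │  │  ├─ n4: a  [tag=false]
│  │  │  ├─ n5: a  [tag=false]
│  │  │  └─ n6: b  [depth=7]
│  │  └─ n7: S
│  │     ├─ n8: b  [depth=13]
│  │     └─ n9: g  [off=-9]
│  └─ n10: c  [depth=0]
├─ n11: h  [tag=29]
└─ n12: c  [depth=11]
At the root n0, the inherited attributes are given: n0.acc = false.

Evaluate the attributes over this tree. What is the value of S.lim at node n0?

7

1. n0.acc = false  [given at root]
2. n2.acc = false  [false]
3. n3.sig = false  [S₀.acc == true]
4. n4.tag = false  [terminal]
5. n5.tag = false  [terminal]
6. n6.depth = 7  [terminal]
7. n3.acc = -1  [b.depth - 8]
8. n7.acc = false  [S₀.acc == true]
9. n8.depth = 13  [terminal]
10. n9.off = -9  [terminal]
11. n7.lim = 0  [b.depth - 13]
12. n7.wid = 22  [g.off * -1 + 13]
13. n2.lim = 2  [C.acc + S₁.lim + 3]
14. n2.wid = 18  [S₁.wid - 4]
15. n10.depth = 0  [terminal]
16. n1.acc = false  [S.lim > 2]
17. n1.lab = false  [false]
18. n1.key = true  [S.wid == 18]
19. n11.tag = 29  [terminal]
20. n12.depth = 11  [terminal]
21. n0.lim = 7  [(if D.key then h.tag else c.depth) - 22]
22. n0.wid = 28  [(if D.key then c.depth else h.tag) + 17]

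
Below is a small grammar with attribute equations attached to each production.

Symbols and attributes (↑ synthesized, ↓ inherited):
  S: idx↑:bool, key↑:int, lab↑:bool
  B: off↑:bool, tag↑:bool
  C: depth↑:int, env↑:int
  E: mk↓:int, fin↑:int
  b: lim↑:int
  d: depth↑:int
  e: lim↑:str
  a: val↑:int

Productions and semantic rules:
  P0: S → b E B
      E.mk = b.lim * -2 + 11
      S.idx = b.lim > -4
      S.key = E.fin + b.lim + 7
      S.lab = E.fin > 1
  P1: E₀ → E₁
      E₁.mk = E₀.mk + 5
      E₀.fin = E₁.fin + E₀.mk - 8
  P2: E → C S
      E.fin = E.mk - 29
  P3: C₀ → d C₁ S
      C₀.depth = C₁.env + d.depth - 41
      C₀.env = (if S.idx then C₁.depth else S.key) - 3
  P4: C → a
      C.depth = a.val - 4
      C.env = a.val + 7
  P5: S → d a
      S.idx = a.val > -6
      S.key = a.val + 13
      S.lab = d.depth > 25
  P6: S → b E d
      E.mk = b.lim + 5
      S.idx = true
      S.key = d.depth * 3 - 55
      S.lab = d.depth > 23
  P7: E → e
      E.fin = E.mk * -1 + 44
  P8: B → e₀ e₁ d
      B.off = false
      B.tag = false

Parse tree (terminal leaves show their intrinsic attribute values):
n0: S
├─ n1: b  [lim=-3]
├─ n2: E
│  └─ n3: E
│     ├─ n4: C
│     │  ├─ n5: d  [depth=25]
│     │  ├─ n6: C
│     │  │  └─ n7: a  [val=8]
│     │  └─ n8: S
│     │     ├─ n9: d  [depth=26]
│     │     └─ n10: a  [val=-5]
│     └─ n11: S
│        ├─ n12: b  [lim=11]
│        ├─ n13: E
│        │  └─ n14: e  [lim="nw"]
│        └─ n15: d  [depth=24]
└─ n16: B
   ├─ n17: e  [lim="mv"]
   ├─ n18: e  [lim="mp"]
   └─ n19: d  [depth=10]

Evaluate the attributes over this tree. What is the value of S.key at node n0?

1. n1.lim = -3  [terminal]
2. n2.mk = 17  [b.lim * -2 + 11]
3. n3.mk = 22  [E₀.mk + 5]
4. n5.depth = 25  [terminal]
5. n7.val = 8  [terminal]
6. n6.depth = 4  [a.val - 4]
7. n6.env = 15  [a.val + 7]
8. n9.depth = 26  [terminal]
9. n10.val = -5  [terminal]
10. n8.idx = true  [a.val > -6]
11. n8.key = 8  [a.val + 13]
12. n8.lab = true  [d.depth > 25]
13. n4.depth = -1  [C₁.env + d.depth - 41]
14. n4.env = 1  [(if S.idx then C₁.depth else S.key) - 3]
15. n12.lim = 11  [terminal]
16. n13.mk = 16  [b.lim + 5]
17. n14.lim = "nw"  [terminal]
18. n13.fin = 28  [E.mk * -1 + 44]
19. n15.depth = 24  [terminal]
20. n11.idx = true  [true]
21. n11.key = 17  [d.depth * 3 - 55]
22. n11.lab = true  [d.depth > 23]
23. n3.fin = -7  [E.mk - 29]
24. n2.fin = 2  [E₁.fin + E₀.mk - 8]
25. n17.lim = "mv"  [terminal]
26. n18.lim = "mp"  [terminal]
27. n19.depth = 10  [terminal]
28. n16.off = false  [false]
29. n16.tag = false  [false]
30. n0.idx = true  [b.lim > -4]
31. n0.key = 6  [E.fin + b.lim + 7]
32. n0.lab = true  [E.fin > 1]

6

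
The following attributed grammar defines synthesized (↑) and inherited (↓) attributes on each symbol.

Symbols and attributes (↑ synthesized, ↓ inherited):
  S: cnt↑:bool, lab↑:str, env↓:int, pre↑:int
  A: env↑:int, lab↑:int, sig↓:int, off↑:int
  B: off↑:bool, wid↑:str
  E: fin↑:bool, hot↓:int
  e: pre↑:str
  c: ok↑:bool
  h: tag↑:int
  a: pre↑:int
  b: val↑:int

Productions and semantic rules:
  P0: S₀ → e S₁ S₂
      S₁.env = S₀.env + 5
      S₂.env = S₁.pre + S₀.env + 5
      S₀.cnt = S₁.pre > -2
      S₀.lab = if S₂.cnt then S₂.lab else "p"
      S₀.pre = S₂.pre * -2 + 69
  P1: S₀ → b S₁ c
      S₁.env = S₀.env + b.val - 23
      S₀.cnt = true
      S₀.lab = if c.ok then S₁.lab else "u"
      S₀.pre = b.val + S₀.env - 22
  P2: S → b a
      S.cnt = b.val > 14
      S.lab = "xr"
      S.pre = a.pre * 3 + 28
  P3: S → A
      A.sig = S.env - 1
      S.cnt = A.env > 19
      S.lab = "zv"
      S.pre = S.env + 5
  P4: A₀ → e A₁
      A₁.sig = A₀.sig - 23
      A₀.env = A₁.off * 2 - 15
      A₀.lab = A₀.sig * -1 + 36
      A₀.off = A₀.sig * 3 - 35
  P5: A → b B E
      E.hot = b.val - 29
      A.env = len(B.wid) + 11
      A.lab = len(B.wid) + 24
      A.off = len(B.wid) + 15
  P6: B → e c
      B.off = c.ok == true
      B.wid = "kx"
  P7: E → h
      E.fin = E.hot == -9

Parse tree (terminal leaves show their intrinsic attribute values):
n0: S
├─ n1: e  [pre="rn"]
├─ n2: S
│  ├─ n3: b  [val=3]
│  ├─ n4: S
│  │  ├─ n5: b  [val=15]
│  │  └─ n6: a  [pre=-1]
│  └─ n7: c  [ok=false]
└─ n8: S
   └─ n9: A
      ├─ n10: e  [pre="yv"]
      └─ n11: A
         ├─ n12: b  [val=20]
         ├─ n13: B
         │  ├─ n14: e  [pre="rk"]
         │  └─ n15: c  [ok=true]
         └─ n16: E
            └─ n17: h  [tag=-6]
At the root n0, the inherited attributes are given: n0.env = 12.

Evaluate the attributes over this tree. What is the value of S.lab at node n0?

"p"

1. n0.env = 12  [given at root]
2. n1.pre = "rn"  [terminal]
3. n2.env = 17  [S₀.env + 5]
4. n3.val = 3  [terminal]
5. n4.env = -3  [S₀.env + b.val - 23]
6. n5.val = 15  [terminal]
7. n6.pre = -1  [terminal]
8. n4.cnt = true  [b.val > 14]
9. n4.lab = "xr"  ["xr"]
10. n4.pre = 25  [a.pre * 3 + 28]
11. n7.ok = false  [terminal]
12. n2.cnt = true  [true]
13. n2.lab = "u"  [if c.ok then S₁.lab else "u"]
14. n2.pre = -2  [b.val + S₀.env - 22]
15. n8.env = 15  [S₁.pre + S₀.env + 5]
16. n9.sig = 14  [S.env - 1]
17. n10.pre = "yv"  [terminal]
18. n11.sig = -9  [A₀.sig - 23]
19. n12.val = 20  [terminal]
20. n14.pre = "rk"  [terminal]
21. n15.ok = true  [terminal]
22. n13.off = true  [c.ok == true]
23. n13.wid = "kx"  ["kx"]
24. n16.hot = -9  [b.val - 29]
25. n17.tag = -6  [terminal]
26. n16.fin = true  [E.hot == -9]
27. n11.env = 13  [len(B.wid) + 11]
28. n11.lab = 26  [len(B.wid) + 24]
29. n11.off = 17  [len(B.wid) + 15]
30. n9.env = 19  [A₁.off * 2 - 15]
31. n9.lab = 22  [A₀.sig * -1 + 36]
32. n9.off = 7  [A₀.sig * 3 - 35]
33. n8.cnt = false  [A.env > 19]
34. n8.lab = "zv"  ["zv"]
35. n8.pre = 20  [S.env + 5]
36. n0.cnt = false  [S₁.pre > -2]
37. n0.lab = "p"  [if S₂.cnt then S₂.lab else "p"]
38. n0.pre = 29  [S₂.pre * -2 + 69]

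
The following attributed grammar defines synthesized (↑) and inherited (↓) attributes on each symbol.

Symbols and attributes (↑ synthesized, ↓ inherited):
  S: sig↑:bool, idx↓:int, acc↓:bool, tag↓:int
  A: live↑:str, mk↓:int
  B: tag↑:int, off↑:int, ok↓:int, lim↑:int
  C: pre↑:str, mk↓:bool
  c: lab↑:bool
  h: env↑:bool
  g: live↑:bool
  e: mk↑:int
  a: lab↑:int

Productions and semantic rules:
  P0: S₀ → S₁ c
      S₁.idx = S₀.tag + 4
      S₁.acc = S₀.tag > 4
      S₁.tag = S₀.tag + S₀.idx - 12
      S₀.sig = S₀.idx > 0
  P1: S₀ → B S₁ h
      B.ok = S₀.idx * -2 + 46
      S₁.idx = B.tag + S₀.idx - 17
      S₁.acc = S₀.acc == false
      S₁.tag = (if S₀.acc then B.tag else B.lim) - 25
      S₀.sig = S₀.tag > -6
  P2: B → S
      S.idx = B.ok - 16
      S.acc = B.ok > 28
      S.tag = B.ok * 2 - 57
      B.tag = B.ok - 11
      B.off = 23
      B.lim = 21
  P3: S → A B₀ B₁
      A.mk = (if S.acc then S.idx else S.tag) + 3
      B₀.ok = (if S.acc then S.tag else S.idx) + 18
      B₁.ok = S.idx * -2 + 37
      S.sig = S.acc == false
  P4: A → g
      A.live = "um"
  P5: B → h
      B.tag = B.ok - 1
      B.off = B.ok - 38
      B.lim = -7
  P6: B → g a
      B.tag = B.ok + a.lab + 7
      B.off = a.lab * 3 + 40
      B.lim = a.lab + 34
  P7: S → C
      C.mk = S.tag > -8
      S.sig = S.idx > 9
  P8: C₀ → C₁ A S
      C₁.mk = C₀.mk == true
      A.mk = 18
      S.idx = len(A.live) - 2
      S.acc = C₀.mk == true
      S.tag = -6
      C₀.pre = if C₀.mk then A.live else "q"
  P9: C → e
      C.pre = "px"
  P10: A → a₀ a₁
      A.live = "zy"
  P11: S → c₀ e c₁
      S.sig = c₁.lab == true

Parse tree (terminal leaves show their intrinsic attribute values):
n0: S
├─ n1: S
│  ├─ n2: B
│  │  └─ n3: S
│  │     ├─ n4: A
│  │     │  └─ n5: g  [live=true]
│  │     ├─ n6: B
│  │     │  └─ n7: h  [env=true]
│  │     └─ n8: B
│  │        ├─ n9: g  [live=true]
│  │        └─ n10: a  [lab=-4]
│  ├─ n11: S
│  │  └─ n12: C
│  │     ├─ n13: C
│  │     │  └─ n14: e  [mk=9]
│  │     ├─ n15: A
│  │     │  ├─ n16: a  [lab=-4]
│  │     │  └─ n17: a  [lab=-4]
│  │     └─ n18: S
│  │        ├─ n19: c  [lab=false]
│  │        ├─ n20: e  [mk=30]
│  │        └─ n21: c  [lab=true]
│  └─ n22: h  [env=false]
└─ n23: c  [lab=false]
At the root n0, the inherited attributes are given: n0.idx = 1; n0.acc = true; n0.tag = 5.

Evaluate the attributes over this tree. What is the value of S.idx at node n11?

1. n0.idx = 1  [given at root]
2. n0.acc = true  [given at root]
3. n0.tag = 5  [given at root]
4. n1.idx = 9  [S₀.tag + 4]
5. n1.acc = true  [S₀.tag > 4]
6. n1.tag = -6  [S₀.tag + S₀.idx - 12]
7. n2.ok = 28  [S₀.idx * -2 + 46]
8. n3.idx = 12  [B.ok - 16]
9. n3.acc = false  [B.ok > 28]
10. n3.tag = -1  [B.ok * 2 - 57]
11. n4.mk = 2  [(if S.acc then S.idx else S.tag) + 3]
12. n5.live = true  [terminal]
13. n4.live = "um"  ["um"]
14. n6.ok = 30  [(if S.acc then S.tag else S.idx) + 18]
15. n7.env = true  [terminal]
16. n6.tag = 29  [B.ok - 1]
17. n6.off = -8  [B.ok - 38]
18. n6.lim = -7  [-7]
19. n8.ok = 13  [S.idx * -2 + 37]
20. n9.live = true  [terminal]
21. n10.lab = -4  [terminal]
22. n8.tag = 16  [B.ok + a.lab + 7]
23. n8.off = 28  [a.lab * 3 + 40]
24. n8.lim = 30  [a.lab + 34]
25. n3.sig = true  [S.acc == false]
26. n2.tag = 17  [B.ok - 11]
27. n2.off = 23  [23]
28. n2.lim = 21  [21]
29. n11.idx = 9  [B.tag + S₀.idx - 17]
30. n11.acc = false  [S₀.acc == false]
31. n11.tag = -8  [(if S₀.acc then B.tag else B.lim) - 25]
32. n12.mk = false  [S.tag > -8]
33. n13.mk = false  [C₀.mk == true]
34. n14.mk = 9  [terminal]
35. n13.pre = "px"  ["px"]
36. n15.mk = 18  [18]
37. n16.lab = -4  [terminal]
38. n17.lab = -4  [terminal]
39. n15.live = "zy"  ["zy"]
40. n18.idx = 0  [len(A.live) - 2]
41. n18.acc = false  [C₀.mk == true]
42. n18.tag = -6  [-6]
43. n19.lab = false  [terminal]
44. n20.mk = 30  [terminal]
45. n21.lab = true  [terminal]
46. n18.sig = true  [c₁.lab == true]
47. n12.pre = "q"  [if C₀.mk then A.live else "q"]
48. n11.sig = false  [S.idx > 9]
49. n22.env = false  [terminal]
50. n1.sig = false  [S₀.tag > -6]
51. n23.lab = false  [terminal]
52. n0.sig = true  [S₀.idx > 0]

9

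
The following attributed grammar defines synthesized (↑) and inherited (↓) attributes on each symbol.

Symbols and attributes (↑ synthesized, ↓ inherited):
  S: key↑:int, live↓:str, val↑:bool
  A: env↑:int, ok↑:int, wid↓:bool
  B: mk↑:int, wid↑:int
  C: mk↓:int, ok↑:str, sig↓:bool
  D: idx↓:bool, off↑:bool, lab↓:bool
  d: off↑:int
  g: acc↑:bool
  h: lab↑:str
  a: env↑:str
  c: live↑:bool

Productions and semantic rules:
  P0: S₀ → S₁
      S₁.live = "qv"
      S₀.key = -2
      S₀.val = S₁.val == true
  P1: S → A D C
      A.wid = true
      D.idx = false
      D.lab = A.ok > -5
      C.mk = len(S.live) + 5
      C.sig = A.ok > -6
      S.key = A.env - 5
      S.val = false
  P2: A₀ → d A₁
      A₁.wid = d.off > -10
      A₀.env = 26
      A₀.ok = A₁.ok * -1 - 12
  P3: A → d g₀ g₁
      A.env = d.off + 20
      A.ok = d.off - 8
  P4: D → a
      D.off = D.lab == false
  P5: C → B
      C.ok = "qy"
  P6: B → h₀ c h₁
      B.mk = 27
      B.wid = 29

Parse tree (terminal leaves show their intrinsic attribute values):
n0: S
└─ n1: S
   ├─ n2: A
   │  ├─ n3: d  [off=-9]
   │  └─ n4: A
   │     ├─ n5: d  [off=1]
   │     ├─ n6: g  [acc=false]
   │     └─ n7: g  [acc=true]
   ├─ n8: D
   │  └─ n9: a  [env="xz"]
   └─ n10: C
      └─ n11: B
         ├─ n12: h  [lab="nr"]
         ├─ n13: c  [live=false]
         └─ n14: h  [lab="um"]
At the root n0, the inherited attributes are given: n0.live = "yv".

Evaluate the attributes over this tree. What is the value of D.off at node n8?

1. n0.live = "yv"  [given at root]
2. n1.live = "qv"  ["qv"]
3. n2.wid = true  [true]
4. n3.off = -9  [terminal]
5. n4.wid = true  [d.off > -10]
6. n5.off = 1  [terminal]
7. n6.acc = false  [terminal]
8. n7.acc = true  [terminal]
9. n4.env = 21  [d.off + 20]
10. n4.ok = -7  [d.off - 8]
11. n2.env = 26  [26]
12. n2.ok = -5  [A₁.ok * -1 - 12]
13. n8.idx = false  [false]
14. n8.lab = false  [A.ok > -5]
15. n9.env = "xz"  [terminal]
16. n8.off = true  [D.lab == false]
17. n10.mk = 7  [len(S.live) + 5]
18. n10.sig = true  [A.ok > -6]
19. n12.lab = "nr"  [terminal]
20. n13.live = false  [terminal]
21. n14.lab = "um"  [terminal]
22. n11.mk = 27  [27]
23. n11.wid = 29  [29]
24. n10.ok = "qy"  ["qy"]
25. n1.key = 21  [A.env - 5]
26. n1.val = false  [false]
27. n0.key = -2  [-2]
28. n0.val = false  [S₁.val == true]

true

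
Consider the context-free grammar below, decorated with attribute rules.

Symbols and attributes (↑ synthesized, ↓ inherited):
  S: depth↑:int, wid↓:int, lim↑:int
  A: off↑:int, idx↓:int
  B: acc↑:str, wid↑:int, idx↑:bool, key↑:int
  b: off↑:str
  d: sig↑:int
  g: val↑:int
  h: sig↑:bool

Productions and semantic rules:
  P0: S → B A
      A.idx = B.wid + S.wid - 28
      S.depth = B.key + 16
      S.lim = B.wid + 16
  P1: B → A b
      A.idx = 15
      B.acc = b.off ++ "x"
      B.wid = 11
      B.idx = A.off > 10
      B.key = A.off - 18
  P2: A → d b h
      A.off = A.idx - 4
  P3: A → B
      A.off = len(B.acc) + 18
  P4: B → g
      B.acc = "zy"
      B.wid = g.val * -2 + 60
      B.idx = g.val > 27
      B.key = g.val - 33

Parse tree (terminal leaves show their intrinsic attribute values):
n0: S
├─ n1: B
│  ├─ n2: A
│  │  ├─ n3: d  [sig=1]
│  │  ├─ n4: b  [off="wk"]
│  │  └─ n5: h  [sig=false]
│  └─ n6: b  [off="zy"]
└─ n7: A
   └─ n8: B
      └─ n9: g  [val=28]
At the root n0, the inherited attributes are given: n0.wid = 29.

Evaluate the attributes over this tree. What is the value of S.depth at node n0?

1. n0.wid = 29  [given at root]
2. n2.idx = 15  [15]
3. n3.sig = 1  [terminal]
4. n4.off = "wk"  [terminal]
5. n5.sig = false  [terminal]
6. n2.off = 11  [A.idx - 4]
7. n6.off = "zy"  [terminal]
8. n1.acc = "zyx"  [b.off ++ "x"]
9. n1.wid = 11  [11]
10. n1.idx = true  [A.off > 10]
11. n1.key = -7  [A.off - 18]
12. n7.idx = 12  [B.wid + S.wid - 28]
13. n9.val = 28  [terminal]
14. n8.acc = "zy"  ["zy"]
15. n8.wid = 4  [g.val * -2 + 60]
16. n8.idx = true  [g.val > 27]
17. n8.key = -5  [g.val - 33]
18. n7.off = 20  [len(B.acc) + 18]
19. n0.depth = 9  [B.key + 16]
20. n0.lim = 27  [B.wid + 16]

9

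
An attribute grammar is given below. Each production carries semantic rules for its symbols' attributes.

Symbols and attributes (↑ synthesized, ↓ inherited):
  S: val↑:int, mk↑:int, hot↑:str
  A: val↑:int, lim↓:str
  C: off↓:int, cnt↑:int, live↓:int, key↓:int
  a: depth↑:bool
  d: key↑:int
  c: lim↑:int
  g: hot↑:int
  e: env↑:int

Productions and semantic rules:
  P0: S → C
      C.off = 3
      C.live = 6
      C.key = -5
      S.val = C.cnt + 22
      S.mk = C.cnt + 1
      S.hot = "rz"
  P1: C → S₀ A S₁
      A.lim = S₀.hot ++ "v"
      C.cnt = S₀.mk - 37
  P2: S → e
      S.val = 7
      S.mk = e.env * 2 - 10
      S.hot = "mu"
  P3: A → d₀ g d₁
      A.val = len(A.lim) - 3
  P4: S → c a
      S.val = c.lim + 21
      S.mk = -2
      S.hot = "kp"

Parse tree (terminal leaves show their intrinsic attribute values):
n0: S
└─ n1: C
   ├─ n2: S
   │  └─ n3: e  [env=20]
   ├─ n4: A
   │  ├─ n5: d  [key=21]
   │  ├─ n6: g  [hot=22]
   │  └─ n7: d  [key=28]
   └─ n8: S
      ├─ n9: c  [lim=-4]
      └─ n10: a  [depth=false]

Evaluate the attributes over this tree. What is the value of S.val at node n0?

1. n1.off = 3  [3]
2. n1.live = 6  [6]
3. n1.key = -5  [-5]
4. n3.env = 20  [terminal]
5. n2.val = 7  [7]
6. n2.mk = 30  [e.env * 2 - 10]
7. n2.hot = "mu"  ["mu"]
8. n4.lim = "muv"  [S₀.hot ++ "v"]
9. n5.key = 21  [terminal]
10. n6.hot = 22  [terminal]
11. n7.key = 28  [terminal]
12. n4.val = 0  [len(A.lim) - 3]
13. n9.lim = -4  [terminal]
14. n10.depth = false  [terminal]
15. n8.val = 17  [c.lim + 21]
16. n8.mk = -2  [-2]
17. n8.hot = "kp"  ["kp"]
18. n1.cnt = -7  [S₀.mk - 37]
19. n0.val = 15  [C.cnt + 22]
20. n0.mk = -6  [C.cnt + 1]
21. n0.hot = "rz"  ["rz"]

15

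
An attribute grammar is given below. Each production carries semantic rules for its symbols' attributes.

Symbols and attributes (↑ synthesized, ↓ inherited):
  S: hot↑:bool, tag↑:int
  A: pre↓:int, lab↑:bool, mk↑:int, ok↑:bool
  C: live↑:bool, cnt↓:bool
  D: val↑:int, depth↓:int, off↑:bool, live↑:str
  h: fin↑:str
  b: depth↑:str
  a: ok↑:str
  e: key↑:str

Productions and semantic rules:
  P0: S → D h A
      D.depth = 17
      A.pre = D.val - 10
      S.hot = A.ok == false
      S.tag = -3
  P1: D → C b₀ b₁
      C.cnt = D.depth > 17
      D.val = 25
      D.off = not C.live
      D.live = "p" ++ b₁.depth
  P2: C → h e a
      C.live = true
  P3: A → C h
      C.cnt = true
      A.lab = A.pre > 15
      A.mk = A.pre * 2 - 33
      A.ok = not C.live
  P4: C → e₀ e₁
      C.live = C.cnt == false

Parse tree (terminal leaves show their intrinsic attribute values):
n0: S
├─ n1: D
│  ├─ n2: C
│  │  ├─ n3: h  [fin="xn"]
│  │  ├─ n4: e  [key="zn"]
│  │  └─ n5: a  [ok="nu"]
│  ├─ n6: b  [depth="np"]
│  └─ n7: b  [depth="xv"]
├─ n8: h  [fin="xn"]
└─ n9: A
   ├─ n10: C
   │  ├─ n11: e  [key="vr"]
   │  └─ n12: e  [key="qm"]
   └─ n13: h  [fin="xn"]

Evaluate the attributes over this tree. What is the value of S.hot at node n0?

false

1. n1.depth = 17  [17]
2. n2.cnt = false  [D.depth > 17]
3. n3.fin = "xn"  [terminal]
4. n4.key = "zn"  [terminal]
5. n5.ok = "nu"  [terminal]
6. n2.live = true  [true]
7. n6.depth = "np"  [terminal]
8. n7.depth = "xv"  [terminal]
9. n1.val = 25  [25]
10. n1.off = false  [not C.live]
11. n1.live = "pxv"  ["p" ++ b₁.depth]
12. n8.fin = "xn"  [terminal]
13. n9.pre = 15  [D.val - 10]
14. n10.cnt = true  [true]
15. n11.key = "vr"  [terminal]
16. n12.key = "qm"  [terminal]
17. n10.live = false  [C.cnt == false]
18. n13.fin = "xn"  [terminal]
19. n9.lab = false  [A.pre > 15]
20. n9.mk = -3  [A.pre * 2 - 33]
21. n9.ok = true  [not C.live]
22. n0.hot = false  [A.ok == false]
23. n0.tag = -3  [-3]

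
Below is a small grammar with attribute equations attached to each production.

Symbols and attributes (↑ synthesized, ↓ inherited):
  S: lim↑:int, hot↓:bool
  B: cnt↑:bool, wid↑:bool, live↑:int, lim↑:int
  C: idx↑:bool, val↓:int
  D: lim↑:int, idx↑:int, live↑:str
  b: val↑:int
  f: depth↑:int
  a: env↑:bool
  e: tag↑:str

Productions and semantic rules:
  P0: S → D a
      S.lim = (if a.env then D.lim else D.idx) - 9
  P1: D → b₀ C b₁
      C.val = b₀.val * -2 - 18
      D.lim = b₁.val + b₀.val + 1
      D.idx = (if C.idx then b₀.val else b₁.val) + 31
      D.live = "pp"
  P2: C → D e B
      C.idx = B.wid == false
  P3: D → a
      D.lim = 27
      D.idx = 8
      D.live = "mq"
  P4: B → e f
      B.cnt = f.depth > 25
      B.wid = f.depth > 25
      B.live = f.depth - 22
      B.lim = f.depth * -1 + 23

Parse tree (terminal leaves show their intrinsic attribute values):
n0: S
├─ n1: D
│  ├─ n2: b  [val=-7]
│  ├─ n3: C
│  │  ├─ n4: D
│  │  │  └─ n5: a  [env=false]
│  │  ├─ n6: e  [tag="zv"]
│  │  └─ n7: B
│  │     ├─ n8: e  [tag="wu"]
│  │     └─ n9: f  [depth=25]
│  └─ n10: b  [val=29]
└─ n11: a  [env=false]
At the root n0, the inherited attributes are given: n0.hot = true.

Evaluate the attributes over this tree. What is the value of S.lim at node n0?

15

1. n0.hot = true  [given at root]
2. n2.val = -7  [terminal]
3. n3.val = -4  [b₀.val * -2 - 18]
4. n5.env = false  [terminal]
5. n4.lim = 27  [27]
6. n4.idx = 8  [8]
7. n4.live = "mq"  ["mq"]
8. n6.tag = "zv"  [terminal]
9. n8.tag = "wu"  [terminal]
10. n9.depth = 25  [terminal]
11. n7.cnt = false  [f.depth > 25]
12. n7.wid = false  [f.depth > 25]
13. n7.live = 3  [f.depth - 22]
14. n7.lim = -2  [f.depth * -1 + 23]
15. n3.idx = true  [B.wid == false]
16. n10.val = 29  [terminal]
17. n1.lim = 23  [b₁.val + b₀.val + 1]
18. n1.idx = 24  [(if C.idx then b₀.val else b₁.val) + 31]
19. n1.live = "pp"  ["pp"]
20. n11.env = false  [terminal]
21. n0.lim = 15  [(if a.env then D.lim else D.idx) - 9]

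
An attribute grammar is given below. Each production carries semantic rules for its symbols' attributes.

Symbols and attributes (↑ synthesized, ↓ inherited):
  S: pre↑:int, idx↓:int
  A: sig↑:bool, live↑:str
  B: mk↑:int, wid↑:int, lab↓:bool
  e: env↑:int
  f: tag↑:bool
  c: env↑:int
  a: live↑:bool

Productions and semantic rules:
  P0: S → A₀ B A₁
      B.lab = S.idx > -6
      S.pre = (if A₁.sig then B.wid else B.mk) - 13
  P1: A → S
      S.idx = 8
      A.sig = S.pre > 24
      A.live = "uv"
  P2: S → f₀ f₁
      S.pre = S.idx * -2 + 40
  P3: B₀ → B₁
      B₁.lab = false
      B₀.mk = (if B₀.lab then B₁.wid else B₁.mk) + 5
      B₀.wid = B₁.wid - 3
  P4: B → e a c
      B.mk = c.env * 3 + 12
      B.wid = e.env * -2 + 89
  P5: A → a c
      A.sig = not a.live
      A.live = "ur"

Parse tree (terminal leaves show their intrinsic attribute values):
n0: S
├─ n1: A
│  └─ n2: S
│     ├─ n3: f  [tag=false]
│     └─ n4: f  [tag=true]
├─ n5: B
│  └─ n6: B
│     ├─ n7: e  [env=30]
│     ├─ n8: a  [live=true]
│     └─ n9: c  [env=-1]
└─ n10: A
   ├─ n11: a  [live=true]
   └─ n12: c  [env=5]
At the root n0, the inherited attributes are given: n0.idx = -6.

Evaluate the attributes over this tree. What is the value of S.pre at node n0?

1. n0.idx = -6  [given at root]
2. n2.idx = 8  [8]
3. n3.tag = false  [terminal]
4. n4.tag = true  [terminal]
5. n2.pre = 24  [S.idx * -2 + 40]
6. n1.sig = false  [S.pre > 24]
7. n1.live = "uv"  ["uv"]
8. n5.lab = false  [S.idx > -6]
9. n6.lab = false  [false]
10. n7.env = 30  [terminal]
11. n8.live = true  [terminal]
12. n9.env = -1  [terminal]
13. n6.mk = 9  [c.env * 3 + 12]
14. n6.wid = 29  [e.env * -2 + 89]
15. n5.mk = 14  [(if B₀.lab then B₁.wid else B₁.mk) + 5]
16. n5.wid = 26  [B₁.wid - 3]
17. n11.live = true  [terminal]
18. n12.env = 5  [terminal]
19. n10.sig = false  [not a.live]
20. n10.live = "ur"  ["ur"]
21. n0.pre = 1  [(if A₁.sig then B.wid else B.mk) - 13]

1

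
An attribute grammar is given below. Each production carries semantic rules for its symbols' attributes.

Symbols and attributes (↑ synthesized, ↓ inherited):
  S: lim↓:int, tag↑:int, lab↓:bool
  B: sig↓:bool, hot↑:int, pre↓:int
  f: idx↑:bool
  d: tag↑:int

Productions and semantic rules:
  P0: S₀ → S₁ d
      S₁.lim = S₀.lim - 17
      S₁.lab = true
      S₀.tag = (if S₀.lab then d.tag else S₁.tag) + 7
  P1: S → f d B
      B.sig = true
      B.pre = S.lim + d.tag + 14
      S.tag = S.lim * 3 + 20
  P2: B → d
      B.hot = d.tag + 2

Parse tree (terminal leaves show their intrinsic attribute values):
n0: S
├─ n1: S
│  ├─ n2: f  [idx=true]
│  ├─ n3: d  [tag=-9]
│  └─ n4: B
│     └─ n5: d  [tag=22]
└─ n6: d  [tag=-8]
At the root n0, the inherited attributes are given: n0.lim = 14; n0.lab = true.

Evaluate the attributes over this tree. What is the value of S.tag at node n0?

-1

1. n0.lim = 14  [given at root]
2. n0.lab = true  [given at root]
3. n1.lim = -3  [S₀.lim - 17]
4. n1.lab = true  [true]
5. n2.idx = true  [terminal]
6. n3.tag = -9  [terminal]
7. n4.sig = true  [true]
8. n4.pre = 2  [S.lim + d.tag + 14]
9. n5.tag = 22  [terminal]
10. n4.hot = 24  [d.tag + 2]
11. n1.tag = 11  [S.lim * 3 + 20]
12. n6.tag = -8  [terminal]
13. n0.tag = -1  [(if S₀.lab then d.tag else S₁.tag) + 7]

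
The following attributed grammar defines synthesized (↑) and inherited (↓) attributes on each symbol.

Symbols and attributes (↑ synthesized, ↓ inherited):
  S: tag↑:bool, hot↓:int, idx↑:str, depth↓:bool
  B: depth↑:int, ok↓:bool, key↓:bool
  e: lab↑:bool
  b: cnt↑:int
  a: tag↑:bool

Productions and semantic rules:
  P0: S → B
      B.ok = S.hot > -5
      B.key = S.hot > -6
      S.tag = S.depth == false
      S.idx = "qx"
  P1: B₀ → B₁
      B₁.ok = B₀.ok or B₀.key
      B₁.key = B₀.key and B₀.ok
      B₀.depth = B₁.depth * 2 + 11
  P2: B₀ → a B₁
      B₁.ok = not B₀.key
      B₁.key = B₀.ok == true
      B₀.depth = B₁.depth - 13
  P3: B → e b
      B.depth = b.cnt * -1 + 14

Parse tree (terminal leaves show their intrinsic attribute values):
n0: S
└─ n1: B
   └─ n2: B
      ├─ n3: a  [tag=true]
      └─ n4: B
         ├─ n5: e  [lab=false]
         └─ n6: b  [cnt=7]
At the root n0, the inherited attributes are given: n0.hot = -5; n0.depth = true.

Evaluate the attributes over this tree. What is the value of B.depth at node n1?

-1

1. n0.hot = -5  [given at root]
2. n0.depth = true  [given at root]
3. n1.ok = false  [S.hot > -5]
4. n1.key = true  [S.hot > -6]
5. n2.ok = true  [B₀.ok or B₀.key]
6. n2.key = false  [B₀.key and B₀.ok]
7. n3.tag = true  [terminal]
8. n4.ok = true  [not B₀.key]
9. n4.key = true  [B₀.ok == true]
10. n5.lab = false  [terminal]
11. n6.cnt = 7  [terminal]
12. n4.depth = 7  [b.cnt * -1 + 14]
13. n2.depth = -6  [B₁.depth - 13]
14. n1.depth = -1  [B₁.depth * 2 + 11]
15. n0.tag = false  [S.depth == false]
16. n0.idx = "qx"  ["qx"]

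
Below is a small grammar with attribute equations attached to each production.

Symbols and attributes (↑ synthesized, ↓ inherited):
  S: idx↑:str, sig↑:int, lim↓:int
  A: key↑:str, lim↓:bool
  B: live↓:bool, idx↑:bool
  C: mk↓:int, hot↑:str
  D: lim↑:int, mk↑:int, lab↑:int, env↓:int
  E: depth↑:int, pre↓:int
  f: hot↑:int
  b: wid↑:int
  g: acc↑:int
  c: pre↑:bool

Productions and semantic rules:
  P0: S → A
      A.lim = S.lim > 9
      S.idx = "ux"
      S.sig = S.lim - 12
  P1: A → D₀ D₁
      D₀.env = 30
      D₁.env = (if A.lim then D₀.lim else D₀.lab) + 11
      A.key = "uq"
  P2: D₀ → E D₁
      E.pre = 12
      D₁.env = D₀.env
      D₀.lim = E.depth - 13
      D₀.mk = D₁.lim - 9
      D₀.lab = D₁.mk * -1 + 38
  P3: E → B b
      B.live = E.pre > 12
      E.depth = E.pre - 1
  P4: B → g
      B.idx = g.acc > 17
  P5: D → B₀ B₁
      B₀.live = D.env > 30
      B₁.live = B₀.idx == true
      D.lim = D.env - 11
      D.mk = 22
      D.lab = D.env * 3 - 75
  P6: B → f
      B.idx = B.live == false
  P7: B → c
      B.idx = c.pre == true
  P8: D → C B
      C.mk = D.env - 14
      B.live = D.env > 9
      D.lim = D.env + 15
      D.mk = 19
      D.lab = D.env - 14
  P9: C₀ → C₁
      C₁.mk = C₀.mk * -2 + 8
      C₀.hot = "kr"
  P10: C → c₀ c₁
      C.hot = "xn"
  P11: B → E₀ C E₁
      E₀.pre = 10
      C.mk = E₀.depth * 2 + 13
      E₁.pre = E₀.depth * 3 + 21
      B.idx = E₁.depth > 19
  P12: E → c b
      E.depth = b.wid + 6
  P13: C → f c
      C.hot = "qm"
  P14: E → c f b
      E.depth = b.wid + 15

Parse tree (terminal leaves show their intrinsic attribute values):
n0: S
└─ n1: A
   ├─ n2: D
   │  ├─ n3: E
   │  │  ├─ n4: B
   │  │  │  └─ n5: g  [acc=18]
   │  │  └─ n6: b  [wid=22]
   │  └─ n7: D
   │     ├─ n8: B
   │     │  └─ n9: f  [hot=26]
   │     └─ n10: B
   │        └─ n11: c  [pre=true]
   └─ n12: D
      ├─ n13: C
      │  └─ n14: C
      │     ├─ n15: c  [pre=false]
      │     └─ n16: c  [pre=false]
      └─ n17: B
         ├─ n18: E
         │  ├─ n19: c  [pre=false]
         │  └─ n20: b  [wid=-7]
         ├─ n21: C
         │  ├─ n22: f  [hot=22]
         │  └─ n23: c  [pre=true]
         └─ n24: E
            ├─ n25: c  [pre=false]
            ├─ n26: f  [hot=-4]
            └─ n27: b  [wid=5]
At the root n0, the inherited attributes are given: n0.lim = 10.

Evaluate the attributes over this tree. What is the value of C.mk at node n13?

-5

1. n0.lim = 10  [given at root]
2. n1.lim = true  [S.lim > 9]
3. n2.env = 30  [30]
4. n3.pre = 12  [12]
5. n4.live = false  [E.pre > 12]
6. n5.acc = 18  [terminal]
7. n4.idx = true  [g.acc > 17]
8. n6.wid = 22  [terminal]
9. n3.depth = 11  [E.pre - 1]
10. n7.env = 30  [D₀.env]
11. n8.live = false  [D.env > 30]
12. n9.hot = 26  [terminal]
13. n8.idx = true  [B.live == false]
14. n10.live = true  [B₀.idx == true]
15. n11.pre = true  [terminal]
16. n10.idx = true  [c.pre == true]
17. n7.lim = 19  [D.env - 11]
18. n7.mk = 22  [22]
19. n7.lab = 15  [D.env * 3 - 75]
20. n2.lim = -2  [E.depth - 13]
21. n2.mk = 10  [D₁.lim - 9]
22. n2.lab = 16  [D₁.mk * -1 + 38]
23. n12.env = 9  [(if A.lim then D₀.lim else D₀.lab) + 11]
24. n13.mk = -5  [D.env - 14]
25. n14.mk = 18  [C₀.mk * -2 + 8]
26. n15.pre = false  [terminal]
27. n16.pre = false  [terminal]
28. n14.hot = "xn"  ["xn"]
29. n13.hot = "kr"  ["kr"]
30. n17.live = false  [D.env > 9]
31. n18.pre = 10  [10]
32. n19.pre = false  [terminal]
33. n20.wid = -7  [terminal]
34. n18.depth = -1  [b.wid + 6]
35. n21.mk = 11  [E₀.depth * 2 + 13]
36. n22.hot = 22  [terminal]
37. n23.pre = true  [terminal]
38. n21.hot = "qm"  ["qm"]
39. n24.pre = 18  [E₀.depth * 3 + 21]
40. n25.pre = false  [terminal]
41. n26.hot = -4  [terminal]
42. n27.wid = 5  [terminal]
43. n24.depth = 20  [b.wid + 15]
44. n17.idx = true  [E₁.depth > 19]
45. n12.lim = 24  [D.env + 15]
46. n12.mk = 19  [19]
47. n12.lab = -5  [D.env - 14]
48. n1.key = "uq"  ["uq"]
49. n0.idx = "ux"  ["ux"]
50. n0.sig = -2  [S.lim - 12]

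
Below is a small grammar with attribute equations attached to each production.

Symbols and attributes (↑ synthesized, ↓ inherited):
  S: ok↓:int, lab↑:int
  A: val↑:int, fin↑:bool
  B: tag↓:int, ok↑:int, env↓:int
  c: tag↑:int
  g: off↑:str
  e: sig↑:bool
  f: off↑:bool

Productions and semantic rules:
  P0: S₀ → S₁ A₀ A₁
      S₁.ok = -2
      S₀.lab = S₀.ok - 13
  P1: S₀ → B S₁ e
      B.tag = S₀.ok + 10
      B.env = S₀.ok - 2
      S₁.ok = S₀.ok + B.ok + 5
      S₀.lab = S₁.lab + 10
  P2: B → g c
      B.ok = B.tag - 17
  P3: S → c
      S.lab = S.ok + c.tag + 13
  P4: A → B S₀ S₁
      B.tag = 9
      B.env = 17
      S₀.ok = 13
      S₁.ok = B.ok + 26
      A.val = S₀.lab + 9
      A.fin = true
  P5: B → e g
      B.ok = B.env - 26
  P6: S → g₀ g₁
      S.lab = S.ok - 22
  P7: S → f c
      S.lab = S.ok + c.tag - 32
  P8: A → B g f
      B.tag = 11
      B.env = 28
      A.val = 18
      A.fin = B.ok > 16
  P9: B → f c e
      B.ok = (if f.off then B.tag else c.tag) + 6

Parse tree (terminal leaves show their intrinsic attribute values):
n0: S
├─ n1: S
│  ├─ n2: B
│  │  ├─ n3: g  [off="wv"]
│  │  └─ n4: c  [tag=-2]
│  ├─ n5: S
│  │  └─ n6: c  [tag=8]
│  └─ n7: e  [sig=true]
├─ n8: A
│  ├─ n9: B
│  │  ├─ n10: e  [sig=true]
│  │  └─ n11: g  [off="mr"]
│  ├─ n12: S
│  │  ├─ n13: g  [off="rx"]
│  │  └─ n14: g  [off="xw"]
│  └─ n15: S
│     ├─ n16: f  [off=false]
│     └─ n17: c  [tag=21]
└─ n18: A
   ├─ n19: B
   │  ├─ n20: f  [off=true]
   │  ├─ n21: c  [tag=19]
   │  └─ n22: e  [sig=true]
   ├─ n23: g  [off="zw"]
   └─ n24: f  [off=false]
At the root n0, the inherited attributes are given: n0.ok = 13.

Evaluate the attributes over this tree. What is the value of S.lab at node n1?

1. n0.ok = 13  [given at root]
2. n1.ok = -2  [-2]
3. n2.tag = 8  [S₀.ok + 10]
4. n2.env = -4  [S₀.ok - 2]
5. n3.off = "wv"  [terminal]
6. n4.tag = -2  [terminal]
7. n2.ok = -9  [B.tag - 17]
8. n5.ok = -6  [S₀.ok + B.ok + 5]
9. n6.tag = 8  [terminal]
10. n5.lab = 15  [S.ok + c.tag + 13]
11. n7.sig = true  [terminal]
12. n1.lab = 25  [S₁.lab + 10]
13. n9.tag = 9  [9]
14. n9.env = 17  [17]
15. n10.sig = true  [terminal]
16. n11.off = "mr"  [terminal]
17. n9.ok = -9  [B.env - 26]
18. n12.ok = 13  [13]
19. n13.off = "rx"  [terminal]
20. n14.off = "xw"  [terminal]
21. n12.lab = -9  [S.ok - 22]
22. n15.ok = 17  [B.ok + 26]
23. n16.off = false  [terminal]
24. n17.tag = 21  [terminal]
25. n15.lab = 6  [S.ok + c.tag - 32]
26. n8.val = 0  [S₀.lab + 9]
27. n8.fin = true  [true]
28. n19.tag = 11  [11]
29. n19.env = 28  [28]
30. n20.off = true  [terminal]
31. n21.tag = 19  [terminal]
32. n22.sig = true  [terminal]
33. n19.ok = 17  [(if f.off then B.tag else c.tag) + 6]
34. n23.off = "zw"  [terminal]
35. n24.off = false  [terminal]
36. n18.val = 18  [18]
37. n18.fin = true  [B.ok > 16]
38. n0.lab = 0  [S₀.ok - 13]

25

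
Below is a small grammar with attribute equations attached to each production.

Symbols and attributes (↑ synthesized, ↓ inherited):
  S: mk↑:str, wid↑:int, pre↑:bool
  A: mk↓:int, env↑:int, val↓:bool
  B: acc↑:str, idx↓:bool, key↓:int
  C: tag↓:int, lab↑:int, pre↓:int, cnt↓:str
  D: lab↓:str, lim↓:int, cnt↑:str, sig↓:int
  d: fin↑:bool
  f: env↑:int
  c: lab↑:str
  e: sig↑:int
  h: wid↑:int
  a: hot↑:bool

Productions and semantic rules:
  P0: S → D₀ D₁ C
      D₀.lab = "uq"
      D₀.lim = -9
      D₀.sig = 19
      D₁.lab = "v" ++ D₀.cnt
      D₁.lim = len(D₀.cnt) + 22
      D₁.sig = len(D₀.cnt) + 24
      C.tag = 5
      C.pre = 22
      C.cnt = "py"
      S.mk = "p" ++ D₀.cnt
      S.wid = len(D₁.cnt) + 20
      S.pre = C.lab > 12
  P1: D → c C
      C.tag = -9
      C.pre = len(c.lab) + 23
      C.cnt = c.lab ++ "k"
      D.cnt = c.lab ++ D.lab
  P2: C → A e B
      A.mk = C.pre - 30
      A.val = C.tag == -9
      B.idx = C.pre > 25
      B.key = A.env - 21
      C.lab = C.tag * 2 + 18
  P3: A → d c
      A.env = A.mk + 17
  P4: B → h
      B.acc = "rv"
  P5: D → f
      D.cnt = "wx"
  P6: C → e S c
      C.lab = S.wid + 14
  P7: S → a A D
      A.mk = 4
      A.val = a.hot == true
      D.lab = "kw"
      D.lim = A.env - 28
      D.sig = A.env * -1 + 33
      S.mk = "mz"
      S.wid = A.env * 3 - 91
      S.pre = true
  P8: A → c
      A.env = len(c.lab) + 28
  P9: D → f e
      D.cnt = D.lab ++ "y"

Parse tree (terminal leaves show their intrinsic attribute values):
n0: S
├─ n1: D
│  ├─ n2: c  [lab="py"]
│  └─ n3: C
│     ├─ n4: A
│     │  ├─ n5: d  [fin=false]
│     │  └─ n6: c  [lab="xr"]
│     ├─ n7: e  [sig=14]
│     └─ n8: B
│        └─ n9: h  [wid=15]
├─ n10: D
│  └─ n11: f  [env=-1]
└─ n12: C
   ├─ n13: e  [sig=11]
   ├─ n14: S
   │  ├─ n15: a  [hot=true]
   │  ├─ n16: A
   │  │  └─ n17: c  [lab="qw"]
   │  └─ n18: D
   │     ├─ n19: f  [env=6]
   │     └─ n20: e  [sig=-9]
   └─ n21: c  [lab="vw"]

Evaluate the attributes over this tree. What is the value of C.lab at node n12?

1. n1.lab = "uq"  ["uq"]
2. n1.lim = -9  [-9]
3. n1.sig = 19  [19]
4. n2.lab = "py"  [terminal]
5. n3.tag = -9  [-9]
6. n3.pre = 25  [len(c.lab) + 23]
7. n3.cnt = "pyk"  [c.lab ++ "k"]
8. n4.mk = -5  [C.pre - 30]
9. n4.val = true  [C.tag == -9]
10. n5.fin = false  [terminal]
11. n6.lab = "xr"  [terminal]
12. n4.env = 12  [A.mk + 17]
13. n7.sig = 14  [terminal]
14. n8.idx = false  [C.pre > 25]
15. n8.key = -9  [A.env - 21]
16. n9.wid = 15  [terminal]
17. n8.acc = "rv"  ["rv"]
18. n3.lab = 0  [C.tag * 2 + 18]
19. n1.cnt = "pyuq"  [c.lab ++ D.lab]
20. n10.lab = "vpyuq"  ["v" ++ D₀.cnt]
21. n10.lim = 26  [len(D₀.cnt) + 22]
22. n10.sig = 28  [len(D₀.cnt) + 24]
23. n11.env = -1  [terminal]
24. n10.cnt = "wx"  ["wx"]
25. n12.tag = 5  [5]
26. n12.pre = 22  [22]
27. n12.cnt = "py"  ["py"]
28. n13.sig = 11  [terminal]
29. n15.hot = true  [terminal]
30. n16.mk = 4  [4]
31. n16.val = true  [a.hot == true]
32. n17.lab = "qw"  [terminal]
33. n16.env = 30  [len(c.lab) + 28]
34. n18.lab = "kw"  ["kw"]
35. n18.lim = 2  [A.env - 28]
36. n18.sig = 3  [A.env * -1 + 33]
37. n19.env = 6  [terminal]
38. n20.sig = -9  [terminal]
39. n18.cnt = "kwy"  [D.lab ++ "y"]
40. n14.mk = "mz"  ["mz"]
41. n14.wid = -1  [A.env * 3 - 91]
42. n14.pre = true  [true]
43. n21.lab = "vw"  [terminal]
44. n12.lab = 13  [S.wid + 14]
45. n0.mk = "ppyuq"  ["p" ++ D₀.cnt]
46. n0.wid = 22  [len(D₁.cnt) + 20]
47. n0.pre = true  [C.lab > 12]

13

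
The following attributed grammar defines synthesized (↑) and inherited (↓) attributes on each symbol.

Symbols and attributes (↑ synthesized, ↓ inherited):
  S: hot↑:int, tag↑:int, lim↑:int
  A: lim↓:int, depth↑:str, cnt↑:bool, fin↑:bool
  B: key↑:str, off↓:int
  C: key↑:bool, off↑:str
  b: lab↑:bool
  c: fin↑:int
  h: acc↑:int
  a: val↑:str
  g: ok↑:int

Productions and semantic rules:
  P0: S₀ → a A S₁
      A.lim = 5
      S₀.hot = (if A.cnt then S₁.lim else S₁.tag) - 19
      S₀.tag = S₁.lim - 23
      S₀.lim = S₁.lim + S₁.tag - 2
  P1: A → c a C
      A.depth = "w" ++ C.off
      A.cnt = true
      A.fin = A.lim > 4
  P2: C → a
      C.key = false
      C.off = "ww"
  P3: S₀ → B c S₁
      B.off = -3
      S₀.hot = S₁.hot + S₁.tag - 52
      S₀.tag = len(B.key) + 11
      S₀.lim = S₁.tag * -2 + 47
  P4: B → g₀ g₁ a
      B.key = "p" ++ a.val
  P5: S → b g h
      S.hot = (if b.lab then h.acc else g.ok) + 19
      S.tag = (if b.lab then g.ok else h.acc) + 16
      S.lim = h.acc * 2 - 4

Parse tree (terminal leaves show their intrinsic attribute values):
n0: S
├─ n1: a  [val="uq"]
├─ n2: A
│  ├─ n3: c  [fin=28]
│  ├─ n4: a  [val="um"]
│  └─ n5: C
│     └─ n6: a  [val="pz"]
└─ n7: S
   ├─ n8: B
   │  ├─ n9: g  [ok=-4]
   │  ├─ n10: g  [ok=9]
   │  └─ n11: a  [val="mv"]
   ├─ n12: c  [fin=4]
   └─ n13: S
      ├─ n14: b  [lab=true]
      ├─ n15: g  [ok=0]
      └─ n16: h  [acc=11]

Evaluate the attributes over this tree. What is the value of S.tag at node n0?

-8

1. n1.val = "uq"  [terminal]
2. n2.lim = 5  [5]
3. n3.fin = 28  [terminal]
4. n4.val = "um"  [terminal]
5. n6.val = "pz"  [terminal]
6. n5.key = false  [false]
7. n5.off = "ww"  ["ww"]
8. n2.depth = "www"  ["w" ++ C.off]
9. n2.cnt = true  [true]
10. n2.fin = true  [A.lim > 4]
11. n8.off = -3  [-3]
12. n9.ok = -4  [terminal]
13. n10.ok = 9  [terminal]
14. n11.val = "mv"  [terminal]
15. n8.key = "pmv"  ["p" ++ a.val]
16. n12.fin = 4  [terminal]
17. n14.lab = true  [terminal]
18. n15.ok = 0  [terminal]
19. n16.acc = 11  [terminal]
20. n13.hot = 30  [(if b.lab then h.acc else g.ok) + 19]
21. n13.tag = 16  [(if b.lab then g.ok else h.acc) + 16]
22. n13.lim = 18  [h.acc * 2 - 4]
23. n7.hot = -6  [S₁.hot + S₁.tag - 52]
24. n7.tag = 14  [len(B.key) + 11]
25. n7.lim = 15  [S₁.tag * -2 + 47]
26. n0.hot = -4  [(if A.cnt then S₁.lim else S₁.tag) - 19]
27. n0.tag = -8  [S₁.lim - 23]
28. n0.lim = 27  [S₁.lim + S₁.tag - 2]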